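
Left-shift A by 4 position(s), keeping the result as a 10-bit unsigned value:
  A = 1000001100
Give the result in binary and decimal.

Shift left by 4: drop the top 4 bit(s), append 4 zero(s) on the right.
  1000001100  ->  discard [1000], keep [001100], append 0000
= 0011000000

Answer: 0011000000 (192)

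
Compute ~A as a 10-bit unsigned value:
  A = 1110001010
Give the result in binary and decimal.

Flip each bit (0->1, 1->0):
  1110001010
  0001110101

Answer: 0001110101 (117)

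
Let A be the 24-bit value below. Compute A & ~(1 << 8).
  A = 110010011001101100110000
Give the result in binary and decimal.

Mask = ~(1 << 8) = 111111111111111011111111
Bit 8 of A is 1, so AND-ing with the mask clears it to 0.
  110010011001101100110000
& 111111111111111011111111
--------------------------
  110010011001101000110000

Answer: 110010011001101000110000 (13212208)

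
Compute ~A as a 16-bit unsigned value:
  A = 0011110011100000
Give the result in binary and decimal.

Flip each bit (0->1, 1->0):
  0011110011100000
  1100001100011111

Answer: 1100001100011111 (49951)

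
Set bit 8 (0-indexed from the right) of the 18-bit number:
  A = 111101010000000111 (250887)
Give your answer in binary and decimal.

Mask = 1 << 8 = 000000000100000000
Bit 8 of A is 0, so OR-ing with the mask flips it to 1.
  111101010000000111
| 000000000100000000
--------------------
  111101010100000111

Answer: 111101010100000111 (251143)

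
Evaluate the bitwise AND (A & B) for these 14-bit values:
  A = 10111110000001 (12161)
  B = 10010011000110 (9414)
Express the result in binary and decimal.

Apply & to each column (1 only where both bits are 1):
  10111110000001
& 10010011000110
----------------
  10010010000000

Answer: 10010010000000 (9344)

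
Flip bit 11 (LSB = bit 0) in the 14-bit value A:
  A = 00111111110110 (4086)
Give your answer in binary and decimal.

Mask = 1 << 11 = 00100000000000
Bit 11 of A is 1; XOR with the mask flips it to 0.
  00111111110110
^ 00100000000000
----------------
  00011111110110

Answer: 00011111110110 (2038)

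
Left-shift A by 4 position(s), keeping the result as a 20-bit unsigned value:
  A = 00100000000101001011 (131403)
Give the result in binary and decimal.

Shift left by 4: drop the top 4 bit(s), append 4 zero(s) on the right.
  00100000000101001011  ->  discard [0010], keep [0000000101001011], append 0000
= 00000001010010110000

Answer: 00000001010010110000 (5296)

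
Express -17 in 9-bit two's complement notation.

1. Binary of +17:  000010001
2. Invert bits:     111101110
3. Add 1:           111101111

Answer: 111101111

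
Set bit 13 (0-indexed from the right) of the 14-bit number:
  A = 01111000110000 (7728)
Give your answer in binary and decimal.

Mask = 1 << 13 = 10000000000000
Bit 13 of A is 0, so OR-ing with the mask flips it to 1.
  01111000110000
| 10000000000000
----------------
  11111000110000

Answer: 11111000110000 (15920)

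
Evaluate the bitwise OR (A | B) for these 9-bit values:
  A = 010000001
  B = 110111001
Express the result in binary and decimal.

Apply | to each column (1 where either bit is 1):
  010000001
| 110111001
-----------
  110111001

Answer: 110111001 (441)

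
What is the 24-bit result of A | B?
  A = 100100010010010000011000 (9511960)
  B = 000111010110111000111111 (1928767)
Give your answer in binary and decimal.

Apply | to each column (1 where either bit is 1):
  100100010010010000011000
| 000111010110111000111111
--------------------------
  100111010110111000111111

Answer: 100111010110111000111111 (10317375)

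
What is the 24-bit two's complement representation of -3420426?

1. Binary of +3420426:  001101000011000100001010
2. Invert bits:     110010111100111011110101
3. Add 1:           110010111100111011110110

Answer: 110010111100111011110110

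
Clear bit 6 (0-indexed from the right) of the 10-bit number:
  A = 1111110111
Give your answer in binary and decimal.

Mask = ~(1 << 6) = 1110111111
Bit 6 of A is 1, so AND-ing with the mask clears it to 0.
  1111110111
& 1110111111
------------
  1110110111

Answer: 1110110111 (951)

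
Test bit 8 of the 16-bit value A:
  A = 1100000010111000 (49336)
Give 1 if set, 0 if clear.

Bit 8 is the 9th from the right.
  1100000010111000
         ^
That bit is 0.

Answer: 0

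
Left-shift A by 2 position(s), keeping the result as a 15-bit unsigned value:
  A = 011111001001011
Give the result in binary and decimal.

Shift left by 2: drop the top 2 bit(s), append 2 zero(s) on the right.
  011111001001011  ->  discard [01], keep [1111001001011], append 00
= 111100100101100

Answer: 111100100101100 (31020)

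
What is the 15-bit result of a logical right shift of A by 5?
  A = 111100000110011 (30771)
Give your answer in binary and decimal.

Logical shift right by 5: drop the bottom 5 bit(s), prepend 5 zero(s) on the left.
  111100000110011  ->  keep [1111000001], discard [10011], prepend 00000
= 000001111000001

Answer: 000001111000001 (961)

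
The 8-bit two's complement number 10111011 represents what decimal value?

MSB is 1, so the value is negative. Find the magnitude:
1. Invert bits:  01000100
2. Add 1:        01000101  = 69
3. Apply sign:   -69

Answer: -69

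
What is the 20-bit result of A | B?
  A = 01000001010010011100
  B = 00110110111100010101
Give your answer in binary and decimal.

Apply | to each column (1 where either bit is 1):
  01000001010010011100
| 00110110111100010101
----------------------
  01110111111110011101

Answer: 01110111111110011101 (491421)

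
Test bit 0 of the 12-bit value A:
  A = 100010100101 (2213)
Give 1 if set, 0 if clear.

Bit 0 is the 1st from the right.
  100010100101
             ^
That bit is 1.

Answer: 1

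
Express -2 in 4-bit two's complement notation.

1. Binary of +2:  0010
2. Invert bits:     1101
3. Add 1:           1110

Answer: 1110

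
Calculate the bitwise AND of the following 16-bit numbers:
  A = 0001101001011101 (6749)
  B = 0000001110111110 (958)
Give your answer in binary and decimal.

Apply & to each column (1 only where both bits are 1):
  0001101001011101
& 0000001110111110
------------------
  0000001000011100

Answer: 0000001000011100 (540)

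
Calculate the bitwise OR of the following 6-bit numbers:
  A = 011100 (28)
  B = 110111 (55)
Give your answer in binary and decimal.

Apply | to each column (1 where either bit is 1):
  011100
| 110111
--------
  111111

Answer: 111111 (63)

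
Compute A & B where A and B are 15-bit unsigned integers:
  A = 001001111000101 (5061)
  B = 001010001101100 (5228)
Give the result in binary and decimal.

Apply & to each column (1 only where both bits are 1):
  001001111000101
& 001010001101100
-----------------
  001000001000100

Answer: 001000001000100 (4164)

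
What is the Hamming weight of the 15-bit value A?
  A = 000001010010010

000001010010010
1-bits at positions (from bit 0 = LSB): 1, 4, 7, 9
Count = 4

Answer: 4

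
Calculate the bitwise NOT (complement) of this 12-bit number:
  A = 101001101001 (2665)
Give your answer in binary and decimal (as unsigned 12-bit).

Flip each bit (0->1, 1->0):
  101001101001
  010110010110

Answer: 010110010110 (1430)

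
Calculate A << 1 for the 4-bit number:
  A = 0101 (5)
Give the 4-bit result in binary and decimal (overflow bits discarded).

Shift left by 1: drop the top 1 bit(s), append 1 zero(s) on the right.
  0101  ->  discard [0], keep [101], append 0
= 1010

Answer: 1010 (10)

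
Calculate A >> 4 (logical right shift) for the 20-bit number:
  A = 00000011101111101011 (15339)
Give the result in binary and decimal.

Logical shift right by 4: drop the bottom 4 bit(s), prepend 4 zero(s) on the left.
  00000011101111101011  ->  keep [0000001110111110], discard [1011], prepend 0000
= 00000000001110111110

Answer: 00000000001110111110 (958)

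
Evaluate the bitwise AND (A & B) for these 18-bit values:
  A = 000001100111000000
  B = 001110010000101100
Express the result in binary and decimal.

Apply & to each column (1 only where both bits are 1):
  000001100111000000
& 001110010000101100
--------------------
  000000000000000000

Answer: 000000000000000000 (0)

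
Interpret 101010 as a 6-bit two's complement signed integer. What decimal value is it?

MSB is 1, so the value is negative. Find the magnitude:
1. Invert bits:  010101
2. Add 1:        010110  = 22
3. Apply sign:   -22

Answer: -22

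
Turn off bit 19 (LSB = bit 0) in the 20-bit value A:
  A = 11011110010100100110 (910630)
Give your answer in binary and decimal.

Mask = ~(1 << 19) = 01111111111111111111
Bit 19 of A is 1, so AND-ing with the mask clears it to 0.
  11011110010100100110
& 01111111111111111111
----------------------
  01011110010100100110

Answer: 01011110010100100110 (386342)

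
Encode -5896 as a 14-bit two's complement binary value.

1. Binary of +5896:  01011100001000
2. Invert bits:     10100011110111
3. Add 1:           10100011111000

Answer: 10100011111000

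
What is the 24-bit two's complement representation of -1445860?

1. Binary of +1445860:  000101100000111111100100
2. Invert bits:     111010011111000000011011
3. Add 1:           111010011111000000011100

Answer: 111010011111000000011100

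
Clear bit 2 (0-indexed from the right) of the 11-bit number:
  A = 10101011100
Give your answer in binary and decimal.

Mask = ~(1 << 2) = 11111111011
Bit 2 of A is 1, so AND-ing with the mask clears it to 0.
  10101011100
& 11111111011
-------------
  10101011000

Answer: 10101011000 (1368)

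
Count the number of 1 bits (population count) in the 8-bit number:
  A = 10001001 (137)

10001001
1-bits at positions (from bit 0 = LSB): 0, 3, 7
Count = 3

Answer: 3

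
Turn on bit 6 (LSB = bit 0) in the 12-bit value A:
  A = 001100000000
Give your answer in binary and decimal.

Mask = 1 << 6 = 000001000000
Bit 6 of A is 0, so OR-ing with the mask flips it to 1.
  001100000000
| 000001000000
--------------
  001101000000

Answer: 001101000000 (832)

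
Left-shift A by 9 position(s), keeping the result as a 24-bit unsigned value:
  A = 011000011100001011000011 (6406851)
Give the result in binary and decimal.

Shift left by 9: drop the top 9 bit(s), append 9 zero(s) on the right.
  011000011100001011000011  ->  discard [011000011], keep [100001011000011], append 000000000
= 100001011000011000000000

Answer: 100001011000011000000000 (8750592)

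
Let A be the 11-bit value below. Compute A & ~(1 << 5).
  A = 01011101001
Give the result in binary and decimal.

Mask = ~(1 << 5) = 11111011111
Bit 5 of A is 1, so AND-ing with the mask clears it to 0.
  01011101001
& 11111011111
-------------
  01011001001

Answer: 01011001001 (713)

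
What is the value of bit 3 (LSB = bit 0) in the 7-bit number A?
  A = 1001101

Bit 3 is the 4th from the right.
  1001101
     ^
That bit is 1.

Answer: 1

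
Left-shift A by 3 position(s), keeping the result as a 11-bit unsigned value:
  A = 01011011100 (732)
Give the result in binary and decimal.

Shift left by 3: drop the top 3 bit(s), append 3 zero(s) on the right.
  01011011100  ->  discard [010], keep [11011100], append 000
= 11011100000

Answer: 11011100000 (1760)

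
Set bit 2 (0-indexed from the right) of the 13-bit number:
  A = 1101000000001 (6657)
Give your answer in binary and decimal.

Mask = 1 << 2 = 0000000000100
Bit 2 of A is 0, so OR-ing with the mask flips it to 1.
  1101000000001
| 0000000000100
---------------
  1101000000101

Answer: 1101000000101 (6661)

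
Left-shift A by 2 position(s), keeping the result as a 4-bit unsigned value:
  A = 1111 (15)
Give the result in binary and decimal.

Shift left by 2: drop the top 2 bit(s), append 2 zero(s) on the right.
  1111  ->  discard [11], keep [11], append 00
= 1100

Answer: 1100 (12)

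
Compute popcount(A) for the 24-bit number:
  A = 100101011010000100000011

100101011010000100000011
1-bits at positions (from bit 0 = LSB): 0, 1, 8, 13, 15, 16, 18, 20, 23
Count = 9

Answer: 9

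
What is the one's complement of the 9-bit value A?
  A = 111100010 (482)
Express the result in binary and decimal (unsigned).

Flip each bit (0->1, 1->0):
  111100010
  000011101

Answer: 000011101 (29)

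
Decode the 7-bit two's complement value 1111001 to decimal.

MSB is 1, so the value is negative. Find the magnitude:
1. Invert bits:  0000110
2. Add 1:        0000111  = 7
3. Apply sign:   -7

Answer: -7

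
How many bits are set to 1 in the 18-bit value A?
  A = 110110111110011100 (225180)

110110111110011100
1-bits at positions (from bit 0 = LSB): 2, 3, 4, 7, 8, 9, 10, 11, 13, 14, 16, 17
Count = 12

Answer: 12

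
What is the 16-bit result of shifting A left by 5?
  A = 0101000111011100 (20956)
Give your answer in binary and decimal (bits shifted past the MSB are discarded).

Shift left by 5: drop the top 5 bit(s), append 5 zero(s) on the right.
  0101000111011100  ->  discard [01010], keep [00111011100], append 00000
= 0011101110000000

Answer: 0011101110000000 (15232)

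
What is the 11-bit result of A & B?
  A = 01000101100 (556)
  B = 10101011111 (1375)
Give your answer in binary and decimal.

Apply & to each column (1 only where both bits are 1):
  01000101100
& 10101011111
-------------
  00000001100

Answer: 00000001100 (12)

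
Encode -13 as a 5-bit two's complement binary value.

1. Binary of +13:  01101
2. Invert bits:     10010
3. Add 1:           10011

Answer: 10011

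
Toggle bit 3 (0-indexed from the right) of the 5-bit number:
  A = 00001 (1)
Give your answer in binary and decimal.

Mask = 1 << 3 = 01000
Bit 3 of A is 0; XOR with the mask flips it to 1.
  00001
^ 01000
-------
  01001

Answer: 01001 (9)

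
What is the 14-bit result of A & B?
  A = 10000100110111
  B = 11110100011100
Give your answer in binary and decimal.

Apply & to each column (1 only where both bits are 1):
  10000100110111
& 11110100011100
----------------
  10000100010100

Answer: 10000100010100 (8468)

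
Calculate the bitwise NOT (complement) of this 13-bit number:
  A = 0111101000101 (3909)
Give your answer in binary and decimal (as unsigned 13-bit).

Flip each bit (0->1, 1->0):
  0111101000101
  1000010111010

Answer: 1000010111010 (4282)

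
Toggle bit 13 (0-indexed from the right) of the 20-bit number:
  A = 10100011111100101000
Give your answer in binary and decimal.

Mask = 1 << 13 = 00000010000000000000
Bit 13 of A is 1; XOR with the mask flips it to 0.
  10100011111100101000
^ 00000010000000000000
----------------------
  10100001111100101000

Answer: 10100001111100101000 (663336)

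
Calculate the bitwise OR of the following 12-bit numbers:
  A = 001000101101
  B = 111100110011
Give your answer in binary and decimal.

Apply | to each column (1 where either bit is 1):
  001000101101
| 111100110011
--------------
  111100111111

Answer: 111100111111 (3903)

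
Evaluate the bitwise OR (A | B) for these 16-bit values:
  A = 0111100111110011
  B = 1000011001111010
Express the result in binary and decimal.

Apply | to each column (1 where either bit is 1):
  0111100111110011
| 1000011001111010
------------------
  1111111111111011

Answer: 1111111111111011 (65531)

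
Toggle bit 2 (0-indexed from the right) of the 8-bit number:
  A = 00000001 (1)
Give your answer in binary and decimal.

Mask = 1 << 2 = 00000100
Bit 2 of A is 0; XOR with the mask flips it to 1.
  00000001
^ 00000100
----------
  00000101

Answer: 00000101 (5)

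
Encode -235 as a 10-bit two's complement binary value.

1. Binary of +235:  0011101011
2. Invert bits:     1100010100
3. Add 1:           1100010101

Answer: 1100010101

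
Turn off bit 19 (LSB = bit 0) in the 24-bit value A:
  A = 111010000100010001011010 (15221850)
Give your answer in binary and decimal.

Mask = ~(1 << 19) = 111101111111111111111111
Bit 19 of A is 1, so AND-ing with the mask clears it to 0.
  111010000100010001011010
& 111101111111111111111111
--------------------------
  111000000100010001011010

Answer: 111000000100010001011010 (14697562)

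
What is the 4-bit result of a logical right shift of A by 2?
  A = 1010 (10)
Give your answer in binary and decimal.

Logical shift right by 2: drop the bottom 2 bit(s), prepend 2 zero(s) on the left.
  1010  ->  keep [10], discard [10], prepend 00
= 0010

Answer: 0010 (2)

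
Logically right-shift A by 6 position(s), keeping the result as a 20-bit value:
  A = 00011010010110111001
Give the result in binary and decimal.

Logical shift right by 6: drop the bottom 6 bit(s), prepend 6 zero(s) on the left.
  00011010010110111001  ->  keep [00011010010110], discard [111001], prepend 000000
= 00000000011010010110

Answer: 00000000011010010110 (1686)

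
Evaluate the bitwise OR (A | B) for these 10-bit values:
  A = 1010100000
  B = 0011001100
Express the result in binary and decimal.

Apply | to each column (1 where either bit is 1):
  1010100000
| 0011001100
------------
  1011101100

Answer: 1011101100 (748)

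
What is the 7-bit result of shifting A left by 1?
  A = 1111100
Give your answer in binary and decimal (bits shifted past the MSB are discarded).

Shift left by 1: drop the top 1 bit(s), append 1 zero(s) on the right.
  1111100  ->  discard [1], keep [111100], append 0
= 1111000

Answer: 1111000 (120)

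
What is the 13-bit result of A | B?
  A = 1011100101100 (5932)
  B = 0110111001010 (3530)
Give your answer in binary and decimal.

Apply | to each column (1 where either bit is 1):
  1011100101100
| 0110111001010
---------------
  1111111101110

Answer: 1111111101110 (8174)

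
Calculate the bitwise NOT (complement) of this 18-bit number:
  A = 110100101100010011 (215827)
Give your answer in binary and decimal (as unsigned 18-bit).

Flip each bit (0->1, 1->0):
  110100101100010011
  001011010011101100

Answer: 001011010011101100 (46316)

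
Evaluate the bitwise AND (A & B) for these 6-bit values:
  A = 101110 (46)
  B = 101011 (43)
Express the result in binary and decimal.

Apply & to each column (1 only where both bits are 1):
  101110
& 101011
--------
  101010

Answer: 101010 (42)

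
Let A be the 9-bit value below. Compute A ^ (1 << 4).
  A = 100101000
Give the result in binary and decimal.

Mask = 1 << 4 = 000010000
Bit 4 of A is 0; XOR with the mask flips it to 1.
  100101000
^ 000010000
-----------
  100111000

Answer: 100111000 (312)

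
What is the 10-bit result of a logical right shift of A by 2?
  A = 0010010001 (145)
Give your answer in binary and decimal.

Logical shift right by 2: drop the bottom 2 bit(s), prepend 2 zero(s) on the left.
  0010010001  ->  keep [00100100], discard [01], prepend 00
= 0000100100

Answer: 0000100100 (36)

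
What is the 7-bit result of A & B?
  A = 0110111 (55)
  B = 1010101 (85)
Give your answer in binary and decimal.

Apply & to each column (1 only where both bits are 1):
  0110111
& 1010101
---------
  0010101

Answer: 0010101 (21)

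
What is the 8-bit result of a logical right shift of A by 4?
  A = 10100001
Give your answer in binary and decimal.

Logical shift right by 4: drop the bottom 4 bit(s), prepend 4 zero(s) on the left.
  10100001  ->  keep [1010], discard [0001], prepend 0000
= 00001010

Answer: 00001010 (10)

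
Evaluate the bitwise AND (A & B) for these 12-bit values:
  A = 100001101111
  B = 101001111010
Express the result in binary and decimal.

Apply & to each column (1 only where both bits are 1):
  100001101111
& 101001111010
--------------
  100001101010

Answer: 100001101010 (2154)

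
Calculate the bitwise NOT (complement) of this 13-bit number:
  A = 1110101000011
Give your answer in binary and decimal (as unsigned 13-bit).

Flip each bit (0->1, 1->0):
  1110101000011
  0001010111100

Answer: 0001010111100 (700)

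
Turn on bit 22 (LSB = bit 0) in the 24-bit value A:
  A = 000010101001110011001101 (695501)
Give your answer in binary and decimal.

Mask = 1 << 22 = 010000000000000000000000
Bit 22 of A is 0, so OR-ing with the mask flips it to 1.
  000010101001110011001101
| 010000000000000000000000
--------------------------
  010010101001110011001101

Answer: 010010101001110011001101 (4889805)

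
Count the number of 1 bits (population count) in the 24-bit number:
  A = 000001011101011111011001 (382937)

000001011101011111011001
1-bits at positions (from bit 0 = LSB): 0, 3, 4, 6, 7, 8, 9, 10, 12, 14, 15, 16, 18
Count = 13

Answer: 13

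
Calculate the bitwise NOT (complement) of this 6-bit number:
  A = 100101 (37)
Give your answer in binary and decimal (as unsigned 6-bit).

Flip each bit (0->1, 1->0):
  100101
  011010

Answer: 011010 (26)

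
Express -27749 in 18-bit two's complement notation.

1. Binary of +27749:  000110110001100101
2. Invert bits:     111001001110011010
3. Add 1:           111001001110011011

Answer: 111001001110011011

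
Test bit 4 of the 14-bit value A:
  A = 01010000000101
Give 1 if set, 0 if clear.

Bit 4 is the 5th from the right.
  01010000000101
           ^
That bit is 0.

Answer: 0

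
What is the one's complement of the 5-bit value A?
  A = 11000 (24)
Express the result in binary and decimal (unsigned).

Flip each bit (0->1, 1->0):
  11000
  00111

Answer: 00111 (7)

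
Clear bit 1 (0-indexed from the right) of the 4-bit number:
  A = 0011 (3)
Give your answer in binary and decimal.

Mask = ~(1 << 1) = 1101
Bit 1 of A is 1, so AND-ing with the mask clears it to 0.
  0011
& 1101
------
  0001

Answer: 0001 (1)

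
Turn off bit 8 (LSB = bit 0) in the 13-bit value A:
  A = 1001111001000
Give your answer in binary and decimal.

Mask = ~(1 << 8) = 1111011111111
Bit 8 of A is 1, so AND-ing with the mask clears it to 0.
  1001111001000
& 1111011111111
---------------
  1001011001000

Answer: 1001011001000 (4808)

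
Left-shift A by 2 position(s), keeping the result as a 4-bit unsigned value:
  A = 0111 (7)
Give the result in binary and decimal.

Shift left by 2: drop the top 2 bit(s), append 2 zero(s) on the right.
  0111  ->  discard [01], keep [11], append 00
= 1100

Answer: 1100 (12)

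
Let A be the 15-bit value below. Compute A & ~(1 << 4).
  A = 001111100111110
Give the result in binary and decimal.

Mask = ~(1 << 4) = 111111111101111
Bit 4 of A is 1, so AND-ing with the mask clears it to 0.
  001111100111110
& 111111111101111
-----------------
  001111100101110

Answer: 001111100101110 (7982)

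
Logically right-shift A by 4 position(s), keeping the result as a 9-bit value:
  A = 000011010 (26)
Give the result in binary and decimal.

Logical shift right by 4: drop the bottom 4 bit(s), prepend 4 zero(s) on the left.
  000011010  ->  keep [00001], discard [1010], prepend 0000
= 000000001

Answer: 000000001 (1)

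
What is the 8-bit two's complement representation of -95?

1. Binary of +95:  01011111
2. Invert bits:     10100000
3. Add 1:           10100001

Answer: 10100001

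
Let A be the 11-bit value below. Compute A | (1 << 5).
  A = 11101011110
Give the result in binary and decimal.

Mask = 1 << 5 = 00000100000
Bit 5 of A is 0, so OR-ing with the mask flips it to 1.
  11101011110
| 00000100000
-------------
  11101111110

Answer: 11101111110 (1918)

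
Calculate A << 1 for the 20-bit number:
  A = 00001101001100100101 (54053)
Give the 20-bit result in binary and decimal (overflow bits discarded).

Shift left by 1: drop the top 1 bit(s), append 1 zero(s) on the right.
  00001101001100100101  ->  discard [0], keep [0001101001100100101], append 0
= 00011010011001001010

Answer: 00011010011001001010 (108106)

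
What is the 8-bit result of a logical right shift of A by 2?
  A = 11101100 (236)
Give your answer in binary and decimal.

Logical shift right by 2: drop the bottom 2 bit(s), prepend 2 zero(s) on the left.
  11101100  ->  keep [111011], discard [00], prepend 00
= 00111011

Answer: 00111011 (59)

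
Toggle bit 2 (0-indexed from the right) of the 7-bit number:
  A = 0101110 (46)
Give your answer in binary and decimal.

Mask = 1 << 2 = 0000100
Bit 2 of A is 1; XOR with the mask flips it to 0.
  0101110
^ 0000100
---------
  0101010

Answer: 0101010 (42)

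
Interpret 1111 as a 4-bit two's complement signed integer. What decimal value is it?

MSB is 1, so the value is negative. Find the magnitude:
1. Invert bits:  0000
2. Add 1:        0001  = 1
3. Apply sign:   -1

Answer: -1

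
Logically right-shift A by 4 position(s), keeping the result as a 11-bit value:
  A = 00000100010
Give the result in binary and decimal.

Logical shift right by 4: drop the bottom 4 bit(s), prepend 4 zero(s) on the left.
  00000100010  ->  keep [0000010], discard [0010], prepend 0000
= 00000000010

Answer: 00000000010 (2)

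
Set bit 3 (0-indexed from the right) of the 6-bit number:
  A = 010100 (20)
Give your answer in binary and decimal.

Mask = 1 << 3 = 001000
Bit 3 of A is 0, so OR-ing with the mask flips it to 1.
  010100
| 001000
--------
  011100

Answer: 011100 (28)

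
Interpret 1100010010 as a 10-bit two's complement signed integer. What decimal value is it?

MSB is 1, so the value is negative. Find the magnitude:
1. Invert bits:  0011101101
2. Add 1:        0011101110  = 238
3. Apply sign:   -238

Answer: -238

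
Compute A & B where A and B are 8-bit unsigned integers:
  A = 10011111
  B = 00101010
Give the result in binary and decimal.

Apply & to each column (1 only where both bits are 1):
  10011111
& 00101010
----------
  00001010

Answer: 00001010 (10)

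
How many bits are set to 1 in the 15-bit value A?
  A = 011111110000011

011111110000011
1-bits at positions (from bit 0 = LSB): 0, 1, 7, 8, 9, 10, 11, 12, 13
Count = 9

Answer: 9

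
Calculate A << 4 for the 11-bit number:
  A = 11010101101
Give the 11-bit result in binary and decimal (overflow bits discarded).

Shift left by 4: drop the top 4 bit(s), append 4 zero(s) on the right.
  11010101101  ->  discard [1101], keep [0101101], append 0000
= 01011010000

Answer: 01011010000 (720)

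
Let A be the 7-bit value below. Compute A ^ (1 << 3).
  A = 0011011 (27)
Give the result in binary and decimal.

Mask = 1 << 3 = 0001000
Bit 3 of A is 1; XOR with the mask flips it to 0.
  0011011
^ 0001000
---------
  0010011

Answer: 0010011 (19)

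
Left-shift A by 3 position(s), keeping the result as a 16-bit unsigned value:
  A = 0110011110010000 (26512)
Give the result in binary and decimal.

Shift left by 3: drop the top 3 bit(s), append 3 zero(s) on the right.
  0110011110010000  ->  discard [011], keep [0011110010000], append 000
= 0011110010000000

Answer: 0011110010000000 (15488)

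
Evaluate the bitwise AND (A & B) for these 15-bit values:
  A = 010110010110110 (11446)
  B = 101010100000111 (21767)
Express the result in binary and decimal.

Apply & to each column (1 only where both bits are 1):
  010110010110110
& 101010100000111
-----------------
  000010000000110

Answer: 000010000000110 (1030)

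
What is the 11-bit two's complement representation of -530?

1. Binary of +530:  01000010010
2. Invert bits:     10111101101
3. Add 1:           10111101110

Answer: 10111101110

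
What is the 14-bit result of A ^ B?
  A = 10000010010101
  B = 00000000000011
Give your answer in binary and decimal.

Apply ^ to each column (1 where bits differ):
  10000010010101
^ 00000000000011
----------------
  10000010010110

Answer: 10000010010110 (8342)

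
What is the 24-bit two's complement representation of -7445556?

1. Binary of +7445556:  011100011001110000110100
2. Invert bits:     100011100110001111001011
3. Add 1:           100011100110001111001100

Answer: 100011100110001111001100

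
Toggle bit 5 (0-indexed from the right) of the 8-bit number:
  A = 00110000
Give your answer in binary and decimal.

Mask = 1 << 5 = 00100000
Bit 5 of A is 1; XOR with the mask flips it to 0.
  00110000
^ 00100000
----------
  00010000

Answer: 00010000 (16)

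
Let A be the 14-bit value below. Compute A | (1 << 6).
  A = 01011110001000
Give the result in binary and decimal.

Mask = 1 << 6 = 00000001000000
Bit 6 of A is 0, so OR-ing with the mask flips it to 1.
  01011110001000
| 00000001000000
----------------
  01011111001000

Answer: 01011111001000 (6088)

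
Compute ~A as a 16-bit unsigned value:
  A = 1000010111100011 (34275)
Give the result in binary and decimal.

Flip each bit (0->1, 1->0):
  1000010111100011
  0111101000011100

Answer: 0111101000011100 (31260)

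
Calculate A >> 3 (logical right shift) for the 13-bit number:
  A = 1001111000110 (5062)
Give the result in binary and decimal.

Logical shift right by 3: drop the bottom 3 bit(s), prepend 3 zero(s) on the left.
  1001111000110  ->  keep [1001111000], discard [110], prepend 000
= 0001001111000

Answer: 0001001111000 (632)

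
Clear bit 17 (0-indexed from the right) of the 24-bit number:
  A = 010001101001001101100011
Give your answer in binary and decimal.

Mask = ~(1 << 17) = 111111011111111111111111
Bit 17 of A is 1, so AND-ing with the mask clears it to 0.
  010001101001001101100011
& 111111011111111111111111
--------------------------
  010001001001001101100011

Answer: 010001001001001101100011 (4494179)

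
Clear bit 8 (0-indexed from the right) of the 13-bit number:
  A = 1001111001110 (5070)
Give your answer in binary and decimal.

Mask = ~(1 << 8) = 1111011111111
Bit 8 of A is 1, so AND-ing with the mask clears it to 0.
  1001111001110
& 1111011111111
---------------
  1001011001110

Answer: 1001011001110 (4814)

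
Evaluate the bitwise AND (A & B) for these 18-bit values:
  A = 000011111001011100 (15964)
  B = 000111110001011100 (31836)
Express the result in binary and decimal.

Apply & to each column (1 only where both bits are 1):
  000011111001011100
& 000111110001011100
--------------------
  000011110001011100

Answer: 000011110001011100 (15452)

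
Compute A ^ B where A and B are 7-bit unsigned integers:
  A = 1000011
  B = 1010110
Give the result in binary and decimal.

Apply ^ to each column (1 where bits differ):
  1000011
^ 1010110
---------
  0010101

Answer: 0010101 (21)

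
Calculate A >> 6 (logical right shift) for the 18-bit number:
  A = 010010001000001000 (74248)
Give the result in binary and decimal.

Logical shift right by 6: drop the bottom 6 bit(s), prepend 6 zero(s) on the left.
  010010001000001000  ->  keep [010010001000], discard [001000], prepend 000000
= 000000010010001000

Answer: 000000010010001000 (1160)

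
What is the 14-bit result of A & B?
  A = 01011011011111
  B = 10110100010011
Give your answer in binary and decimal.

Apply & to each column (1 only where both bits are 1):
  01011011011111
& 10110100010011
----------------
  00010000010011

Answer: 00010000010011 (1043)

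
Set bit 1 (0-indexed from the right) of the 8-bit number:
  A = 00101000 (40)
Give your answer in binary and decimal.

Mask = 1 << 1 = 00000010
Bit 1 of A is 0, so OR-ing with the mask flips it to 1.
  00101000
| 00000010
----------
  00101010

Answer: 00101010 (42)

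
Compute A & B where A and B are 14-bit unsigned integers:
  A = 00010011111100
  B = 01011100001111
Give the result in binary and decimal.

Apply & to each column (1 only where both bits are 1):
  00010011111100
& 01011100001111
----------------
  00010000001100

Answer: 00010000001100 (1036)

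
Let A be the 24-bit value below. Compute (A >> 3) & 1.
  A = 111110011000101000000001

Bit 3 is the 4th from the right.
  111110011000101000000001
                      ^
That bit is 0.

Answer: 0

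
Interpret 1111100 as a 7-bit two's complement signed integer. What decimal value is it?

MSB is 1, so the value is negative. Find the magnitude:
1. Invert bits:  0000011
2. Add 1:        0000100  = 4
3. Apply sign:   -4

Answer: -4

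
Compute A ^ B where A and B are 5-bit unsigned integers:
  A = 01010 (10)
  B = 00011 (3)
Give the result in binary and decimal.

Apply ^ to each column (1 where bits differ):
  01010
^ 00011
-------
  01001

Answer: 01001 (9)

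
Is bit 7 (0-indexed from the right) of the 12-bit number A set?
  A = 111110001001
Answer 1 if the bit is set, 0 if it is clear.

Bit 7 is the 8th from the right.
  111110001001
      ^
That bit is 1.

Answer: 1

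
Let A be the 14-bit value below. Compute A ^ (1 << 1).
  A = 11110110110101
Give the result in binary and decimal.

Mask = 1 << 1 = 00000000000010
Bit 1 of A is 0; XOR with the mask flips it to 1.
  11110110110101
^ 00000000000010
----------------
  11110110110111

Answer: 11110110110111 (15799)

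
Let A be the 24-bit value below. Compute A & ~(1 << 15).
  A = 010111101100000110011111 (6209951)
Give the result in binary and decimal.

Mask = ~(1 << 15) = 111111110111111111111111
Bit 15 of A is 1, so AND-ing with the mask clears it to 0.
  010111101100000110011111
& 111111110111111111111111
--------------------------
  010111100100000110011111

Answer: 010111100100000110011111 (6177183)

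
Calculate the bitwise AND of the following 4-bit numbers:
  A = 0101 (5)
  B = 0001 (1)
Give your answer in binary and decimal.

Apply & to each column (1 only where both bits are 1):
  0101
& 0001
------
  0001

Answer: 0001 (1)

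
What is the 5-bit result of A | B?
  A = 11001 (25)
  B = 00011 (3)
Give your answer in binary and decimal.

Apply | to each column (1 where either bit is 1):
  11001
| 00011
-------
  11011

Answer: 11011 (27)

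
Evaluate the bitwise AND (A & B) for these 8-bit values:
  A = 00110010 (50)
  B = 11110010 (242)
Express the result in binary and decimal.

Apply & to each column (1 only where both bits are 1):
  00110010
& 11110010
----------
  00110010

Answer: 00110010 (50)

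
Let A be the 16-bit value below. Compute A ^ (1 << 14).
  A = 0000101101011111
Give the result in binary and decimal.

Mask = 1 << 14 = 0100000000000000
Bit 14 of A is 0; XOR with the mask flips it to 1.
  0000101101011111
^ 0100000000000000
------------------
  0100101101011111

Answer: 0100101101011111 (19295)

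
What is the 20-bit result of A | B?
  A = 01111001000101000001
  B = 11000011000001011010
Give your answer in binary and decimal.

Apply | to each column (1 where either bit is 1):
  01111001000101000001
| 11000011000001011010
----------------------
  11111011000101011011

Answer: 11111011000101011011 (1028443)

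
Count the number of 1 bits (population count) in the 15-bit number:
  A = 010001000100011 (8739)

010001000100011
1-bits at positions (from bit 0 = LSB): 0, 1, 5, 9, 13
Count = 5

Answer: 5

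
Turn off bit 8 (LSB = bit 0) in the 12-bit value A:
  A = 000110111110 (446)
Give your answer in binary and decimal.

Mask = ~(1 << 8) = 111011111111
Bit 8 of A is 1, so AND-ing with the mask clears it to 0.
  000110111110
& 111011111111
--------------
  000010111110

Answer: 000010111110 (190)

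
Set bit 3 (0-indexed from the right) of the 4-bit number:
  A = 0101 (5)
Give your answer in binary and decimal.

Mask = 1 << 3 = 1000
Bit 3 of A is 0, so OR-ing with the mask flips it to 1.
  0101
| 1000
------
  1101

Answer: 1101 (13)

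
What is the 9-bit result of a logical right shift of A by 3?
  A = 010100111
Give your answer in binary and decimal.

Logical shift right by 3: drop the bottom 3 bit(s), prepend 3 zero(s) on the left.
  010100111  ->  keep [010100], discard [111], prepend 000
= 000010100

Answer: 000010100 (20)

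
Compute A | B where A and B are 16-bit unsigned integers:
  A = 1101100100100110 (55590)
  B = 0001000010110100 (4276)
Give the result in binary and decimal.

Apply | to each column (1 where either bit is 1):
  1101100100100110
| 0001000010110100
------------------
  1101100110110110

Answer: 1101100110110110 (55734)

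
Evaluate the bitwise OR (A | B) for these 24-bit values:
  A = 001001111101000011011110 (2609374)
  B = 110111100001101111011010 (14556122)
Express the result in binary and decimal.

Apply | to each column (1 where either bit is 1):
  001001111101000011011110
| 110111100001101111011010
--------------------------
  111111111101101111011110

Answer: 111111111101101111011110 (16767966)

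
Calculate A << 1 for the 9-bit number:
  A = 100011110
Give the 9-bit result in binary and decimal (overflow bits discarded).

Shift left by 1: drop the top 1 bit(s), append 1 zero(s) on the right.
  100011110  ->  discard [1], keep [00011110], append 0
= 000111100

Answer: 000111100 (60)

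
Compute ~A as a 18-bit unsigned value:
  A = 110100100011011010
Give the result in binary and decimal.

Flip each bit (0->1, 1->0):
  110100100011011010
  001011011100100101

Answer: 001011011100100101 (46885)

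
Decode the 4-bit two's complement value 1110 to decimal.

MSB is 1, so the value is negative. Find the magnitude:
1. Invert bits:  0001
2. Add 1:        0010  = 2
3. Apply sign:   -2

Answer: -2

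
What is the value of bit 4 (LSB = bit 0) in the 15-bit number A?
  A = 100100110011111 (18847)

Bit 4 is the 5th from the right.
  100100110011111
            ^
That bit is 1.

Answer: 1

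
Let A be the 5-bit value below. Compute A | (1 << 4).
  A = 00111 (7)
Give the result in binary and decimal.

Mask = 1 << 4 = 10000
Bit 4 of A is 0, so OR-ing with the mask flips it to 1.
  00111
| 10000
-------
  10111

Answer: 10111 (23)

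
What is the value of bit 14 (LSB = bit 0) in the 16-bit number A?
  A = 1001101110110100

Bit 14 is the 15th from the right.
  1001101110110100
   ^
That bit is 0.

Answer: 0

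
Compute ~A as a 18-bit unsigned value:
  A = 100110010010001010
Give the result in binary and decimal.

Flip each bit (0->1, 1->0):
  100110010010001010
  011001101101110101

Answer: 011001101101110101 (105333)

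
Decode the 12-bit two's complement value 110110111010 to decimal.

MSB is 1, so the value is negative. Find the magnitude:
1. Invert bits:  001001000101
2. Add 1:        001001000110  = 582
3. Apply sign:   -582

Answer: -582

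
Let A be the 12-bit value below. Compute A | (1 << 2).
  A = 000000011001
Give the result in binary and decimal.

Mask = 1 << 2 = 000000000100
Bit 2 of A is 0, so OR-ing with the mask flips it to 1.
  000000011001
| 000000000100
--------------
  000000011101

Answer: 000000011101 (29)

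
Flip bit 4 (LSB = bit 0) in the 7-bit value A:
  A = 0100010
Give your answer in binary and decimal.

Mask = 1 << 4 = 0010000
Bit 4 of A is 0; XOR with the mask flips it to 1.
  0100010
^ 0010000
---------
  0110010

Answer: 0110010 (50)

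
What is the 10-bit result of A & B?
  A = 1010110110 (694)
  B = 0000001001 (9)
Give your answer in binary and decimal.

Apply & to each column (1 only where both bits are 1):
  1010110110
& 0000001001
------------
  0000000000

Answer: 0000000000 (0)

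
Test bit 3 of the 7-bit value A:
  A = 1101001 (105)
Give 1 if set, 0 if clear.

Bit 3 is the 4th from the right.
  1101001
     ^
That bit is 1.

Answer: 1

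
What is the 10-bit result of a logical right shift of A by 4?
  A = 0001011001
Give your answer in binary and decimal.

Logical shift right by 4: drop the bottom 4 bit(s), prepend 4 zero(s) on the left.
  0001011001  ->  keep [000101], discard [1001], prepend 0000
= 0000000101

Answer: 0000000101 (5)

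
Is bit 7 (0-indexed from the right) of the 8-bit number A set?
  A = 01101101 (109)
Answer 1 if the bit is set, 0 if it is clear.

Bit 7 is the 8th from the right.
  01101101
  ^
That bit is 0.

Answer: 0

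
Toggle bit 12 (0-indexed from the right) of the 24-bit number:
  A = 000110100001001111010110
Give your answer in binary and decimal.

Mask = 1 << 12 = 000000000001000000000000
Bit 12 of A is 1; XOR with the mask flips it to 0.
  000110100001001111010110
^ 000000000001000000000000
--------------------------
  000110100000001111010110

Answer: 000110100000001111010110 (1704918)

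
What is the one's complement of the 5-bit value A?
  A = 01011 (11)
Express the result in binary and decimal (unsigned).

Flip each bit (0->1, 1->0):
  01011
  10100

Answer: 10100 (20)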